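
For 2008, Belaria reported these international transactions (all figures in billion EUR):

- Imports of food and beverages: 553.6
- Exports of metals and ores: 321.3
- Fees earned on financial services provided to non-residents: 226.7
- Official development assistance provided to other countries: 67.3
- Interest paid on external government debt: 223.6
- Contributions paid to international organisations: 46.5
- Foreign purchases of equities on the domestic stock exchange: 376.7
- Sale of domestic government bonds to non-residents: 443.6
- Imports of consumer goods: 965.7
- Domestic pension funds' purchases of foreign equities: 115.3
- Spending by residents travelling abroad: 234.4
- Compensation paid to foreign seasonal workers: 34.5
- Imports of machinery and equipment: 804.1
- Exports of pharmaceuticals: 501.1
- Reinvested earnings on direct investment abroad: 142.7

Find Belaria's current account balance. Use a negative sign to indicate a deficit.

-1737.9

Goods: -804.1 - 965.7 + 321.3 + 501.1 - 553.6 = -1501.0
Services: -234.4 + 226.7 = -7.7
Primary income: -34.5 + 142.7 - 223.6 = -115.4
Secondary income: -46.5 - 67.3 = -113.8
Current account = (-1501.0) + (-7.7) + (-115.4) + (-113.8) = -1737.9
(Excluded from the current account — financial account: foreign purchases of equities on the domestic stock exchange 376.7, sale of domestic government bonds to non-residents 443.6, domestic pension funds' purchases of foreign equities 115.3.)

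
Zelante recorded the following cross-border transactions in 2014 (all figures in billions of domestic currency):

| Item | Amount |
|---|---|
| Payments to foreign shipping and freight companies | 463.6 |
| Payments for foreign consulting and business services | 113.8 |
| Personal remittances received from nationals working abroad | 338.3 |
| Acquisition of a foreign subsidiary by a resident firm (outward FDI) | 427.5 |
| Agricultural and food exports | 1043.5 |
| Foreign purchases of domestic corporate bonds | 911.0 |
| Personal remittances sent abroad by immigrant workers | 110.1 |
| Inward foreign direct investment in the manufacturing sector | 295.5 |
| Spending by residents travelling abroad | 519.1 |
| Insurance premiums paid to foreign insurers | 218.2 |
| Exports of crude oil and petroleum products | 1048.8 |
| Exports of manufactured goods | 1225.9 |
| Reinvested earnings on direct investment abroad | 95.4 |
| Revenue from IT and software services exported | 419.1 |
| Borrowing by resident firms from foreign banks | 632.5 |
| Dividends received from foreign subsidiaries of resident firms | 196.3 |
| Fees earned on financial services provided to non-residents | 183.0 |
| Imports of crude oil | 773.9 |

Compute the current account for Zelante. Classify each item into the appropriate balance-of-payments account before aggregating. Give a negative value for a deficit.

2351.6

Goods: 1225.9 + 1048.8 + 1043.5 - 773.9 = 2544.3
Services: -519.1 - 463.6 + 183.0 - 218.2 - 113.8 + 419.1 = -712.6
Primary income: 95.4 + 196.3 = 291.7
Secondary income: 338.3 - 110.1 = 228.2
Current account = 2544.3 + (-712.6) + 291.7 + 228.2 = 2351.6
(Excluded from the current account — financial account: acquisition of a foreign subsidiary by a resident firm (outward FDI) 427.5, foreign purchases of domestic corporate bonds 911.0, inward foreign direct investment in the manufacturing sector 295.5, borrowing by resident firms from foreign banks 632.5.)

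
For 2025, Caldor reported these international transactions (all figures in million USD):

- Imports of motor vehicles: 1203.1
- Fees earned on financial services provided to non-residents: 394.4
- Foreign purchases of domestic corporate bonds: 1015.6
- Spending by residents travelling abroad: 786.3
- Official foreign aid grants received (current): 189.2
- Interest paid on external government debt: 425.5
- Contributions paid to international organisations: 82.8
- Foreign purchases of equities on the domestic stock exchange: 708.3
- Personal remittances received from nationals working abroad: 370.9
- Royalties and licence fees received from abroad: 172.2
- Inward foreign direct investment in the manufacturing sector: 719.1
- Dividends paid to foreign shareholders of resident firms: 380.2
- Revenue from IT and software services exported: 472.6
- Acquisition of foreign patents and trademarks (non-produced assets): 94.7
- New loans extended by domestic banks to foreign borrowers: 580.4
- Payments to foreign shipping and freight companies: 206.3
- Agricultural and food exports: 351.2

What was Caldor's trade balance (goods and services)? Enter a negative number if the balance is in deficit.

Goods: 351.2 - 1203.1 = -851.9
Services: -786.3 + 172.2 + 394.4 - 206.3 + 472.6 = 46.6
Trade balance = -851.9 + 46.6 = -805.3
(Excluded from the trade balance — financial account: foreign purchases of domestic corporate bonds 1015.6, foreign purchases of equities on the domestic stock exchange 708.3, inward foreign direct investment in the manufacturing sector 719.1, new loans extended by domestic banks to foreign borrowers 580.4; secondary income: official foreign aid grants received (current) 189.2, contributions paid to international organisations 82.8, personal remittances received from nationals working abroad 370.9; primary income: interest paid on external government debt 425.5, dividends paid to foreign shareholders of resident firms 380.2; capital account: acquisition of foreign patents and trademarks (non-produced assets) 94.7.)

-805.3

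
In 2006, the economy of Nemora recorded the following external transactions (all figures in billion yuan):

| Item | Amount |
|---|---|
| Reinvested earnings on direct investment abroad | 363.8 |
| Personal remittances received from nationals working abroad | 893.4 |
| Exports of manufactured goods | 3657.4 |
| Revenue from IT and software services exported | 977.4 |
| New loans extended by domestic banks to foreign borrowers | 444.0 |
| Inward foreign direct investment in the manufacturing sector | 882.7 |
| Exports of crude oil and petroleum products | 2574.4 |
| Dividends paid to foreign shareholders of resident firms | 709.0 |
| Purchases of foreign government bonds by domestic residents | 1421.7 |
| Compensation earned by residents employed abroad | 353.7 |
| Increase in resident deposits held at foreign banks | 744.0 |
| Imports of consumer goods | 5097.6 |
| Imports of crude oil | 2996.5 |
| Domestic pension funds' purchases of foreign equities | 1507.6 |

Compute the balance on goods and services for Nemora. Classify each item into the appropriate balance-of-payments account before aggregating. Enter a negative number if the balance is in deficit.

Goods: 2574.4 - 2996.5 + 3657.4 - 5097.6 = -1862.3
Services: 977.4
Trade balance = -1862.3 + 977.4 = -884.9
(Excluded from the trade balance — primary income: reinvested earnings on direct investment abroad 363.8, dividends paid to foreign shareholders of resident firms 709.0, compensation earned by residents employed abroad 353.7; secondary income: personal remittances received from nationals working abroad 893.4; financial account: new loans extended by domestic banks to foreign borrowers 444.0, inward foreign direct investment in the manufacturing sector 882.7, purchases of foreign government bonds by domestic residents 1421.7, increase in resident deposits held at foreign banks 744.0, domestic pension funds' purchases of foreign equities 1507.6.)

-884.9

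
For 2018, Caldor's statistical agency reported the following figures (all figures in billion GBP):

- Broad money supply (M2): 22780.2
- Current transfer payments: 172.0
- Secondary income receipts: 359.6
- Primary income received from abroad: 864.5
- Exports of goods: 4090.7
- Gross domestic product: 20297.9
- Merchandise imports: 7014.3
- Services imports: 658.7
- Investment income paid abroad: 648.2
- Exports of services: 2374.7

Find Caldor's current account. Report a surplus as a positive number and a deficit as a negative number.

Goods balance = 4090.7 - 7014.3 = -2923.6
Services balance = 2374.7 - 658.7 = 1716.0
Trade balance (goods + services) = -2923.6 + 1716.0 = -1207.6
Net primary income = 864.5 - 648.2 = 216.3
Net secondary income = 359.6 - 172.0 = 187.6
Current account = -1207.6 + 216.3 + 187.6 = -803.7

-803.7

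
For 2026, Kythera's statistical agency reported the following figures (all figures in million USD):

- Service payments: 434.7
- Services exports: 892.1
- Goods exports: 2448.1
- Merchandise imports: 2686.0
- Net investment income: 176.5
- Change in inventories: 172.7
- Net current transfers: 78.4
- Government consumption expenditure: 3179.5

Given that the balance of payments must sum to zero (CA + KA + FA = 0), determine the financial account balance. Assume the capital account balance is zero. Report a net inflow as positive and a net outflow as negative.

Goods balance = 2448.1 - 2686.0 = -237.9
Services balance = 892.1 - 434.7 = 457.4
Trade balance (goods + services) = -237.9 + 457.4 = 219.5
Net primary income = 176.5
Net secondary income = 78.4
Current account = 219.5 + 176.5 + 78.4 = 474.4
Financial account = -(474.4) = -474.4

-474.4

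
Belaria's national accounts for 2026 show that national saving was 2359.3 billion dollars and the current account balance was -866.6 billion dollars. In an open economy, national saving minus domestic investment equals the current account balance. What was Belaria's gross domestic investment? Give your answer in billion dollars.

3225.9

I = S - CA = 2359.3 - (-866.6) = 3225.9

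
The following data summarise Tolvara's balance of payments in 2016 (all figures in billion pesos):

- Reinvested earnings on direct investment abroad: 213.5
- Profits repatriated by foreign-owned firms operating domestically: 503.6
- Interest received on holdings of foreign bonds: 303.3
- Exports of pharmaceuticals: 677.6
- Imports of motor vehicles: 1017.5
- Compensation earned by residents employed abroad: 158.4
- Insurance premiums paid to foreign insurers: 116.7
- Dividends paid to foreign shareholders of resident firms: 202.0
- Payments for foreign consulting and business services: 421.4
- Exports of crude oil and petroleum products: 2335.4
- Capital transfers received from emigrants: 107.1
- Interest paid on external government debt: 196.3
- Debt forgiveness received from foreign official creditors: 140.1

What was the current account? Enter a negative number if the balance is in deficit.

1230.7

Goods: 677.6 - 1017.5 + 2335.4 = 1995.5
Services: -421.4 - 116.7 = -538.1
Primary income: -503.6 + 158.4 + 213.5 - 196.3 - 202.0 + 303.3 = -226.7
Current account = 1995.5 + (-538.1) + (-226.7) = 1230.7
(Excluded from the current account — capital account: capital transfers received from emigrants 107.1, debt forgiveness received from foreign official creditors 140.1.)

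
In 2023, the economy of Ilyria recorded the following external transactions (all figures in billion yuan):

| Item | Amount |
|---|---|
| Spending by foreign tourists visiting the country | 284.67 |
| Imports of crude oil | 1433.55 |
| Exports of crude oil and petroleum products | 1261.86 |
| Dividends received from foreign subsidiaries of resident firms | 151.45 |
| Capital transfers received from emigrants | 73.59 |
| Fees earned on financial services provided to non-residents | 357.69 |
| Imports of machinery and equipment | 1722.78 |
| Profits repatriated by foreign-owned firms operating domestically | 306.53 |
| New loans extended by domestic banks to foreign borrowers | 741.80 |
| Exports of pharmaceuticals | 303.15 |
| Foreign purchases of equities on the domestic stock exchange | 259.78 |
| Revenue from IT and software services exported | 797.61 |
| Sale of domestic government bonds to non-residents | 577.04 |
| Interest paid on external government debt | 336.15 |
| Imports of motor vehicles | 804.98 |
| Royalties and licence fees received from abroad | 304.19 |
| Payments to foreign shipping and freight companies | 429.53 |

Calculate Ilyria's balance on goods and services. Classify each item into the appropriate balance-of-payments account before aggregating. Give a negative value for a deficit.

Goods: 1261.86 - 1433.55 - 804.98 - 1722.78 + 303.15 = -2396.30
Services: -429.53 + 797.61 + 304.19 + 357.69 + 284.67 = 1314.63
Trade balance = -2396.30 + 1314.63 = -1081.67
(Excluded from the trade balance — primary income: dividends received from foreign subsidiaries of resident firms 151.45, profits repatriated by foreign-owned firms operating domestically 306.53, interest paid on external government debt 336.15; capital account: capital transfers received from emigrants 73.59; financial account: new loans extended by domestic banks to foreign borrowers 741.80, foreign purchases of equities on the domestic stock exchange 259.78, sale of domestic government bonds to non-residents 577.04.)

-1081.67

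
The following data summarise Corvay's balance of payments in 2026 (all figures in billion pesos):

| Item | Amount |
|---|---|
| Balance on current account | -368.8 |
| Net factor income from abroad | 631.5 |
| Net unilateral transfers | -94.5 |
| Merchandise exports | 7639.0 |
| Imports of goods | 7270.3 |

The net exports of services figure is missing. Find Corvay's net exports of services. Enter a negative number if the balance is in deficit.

-1274.5

Current account = goods balance + services balance + net primary income + net secondary income
Sum of the known components = 905.7
Net exports of services = CA - (known components) = -368.8 - 905.7 = -1274.5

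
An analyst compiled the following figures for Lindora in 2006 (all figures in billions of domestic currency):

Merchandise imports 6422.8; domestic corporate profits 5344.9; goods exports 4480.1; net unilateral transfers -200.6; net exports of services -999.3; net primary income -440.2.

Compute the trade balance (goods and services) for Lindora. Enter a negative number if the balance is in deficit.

-2942.0

Goods balance = 4480.1 - 6422.8 = -1942.7
Services balance = -999.3
Trade balance (goods + services) = -1942.7 + (-999.3) = -2942.0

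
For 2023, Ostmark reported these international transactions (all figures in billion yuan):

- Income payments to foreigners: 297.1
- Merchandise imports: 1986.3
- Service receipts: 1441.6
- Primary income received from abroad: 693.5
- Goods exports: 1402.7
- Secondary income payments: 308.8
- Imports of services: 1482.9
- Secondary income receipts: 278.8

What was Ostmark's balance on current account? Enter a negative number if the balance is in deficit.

Goods balance = 1402.7 - 1986.3 = -583.6
Services balance = 1441.6 - 1482.9 = -41.3
Trade balance (goods + services) = -583.6 + (-41.3) = -624.9
Net primary income = 693.5 - 297.1 = 396.4
Net secondary income = 278.8 - 308.8 = -30.0
Current account = -624.9 + 396.4 + (-30.0) = -258.5

-258.5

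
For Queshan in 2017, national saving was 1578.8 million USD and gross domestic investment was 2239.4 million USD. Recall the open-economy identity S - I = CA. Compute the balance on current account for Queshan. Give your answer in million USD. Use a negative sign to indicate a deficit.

-660.6

S - I = CA (net lending to the rest of the world).
CA = S - I = 1578.8 - 2239.4 = -660.6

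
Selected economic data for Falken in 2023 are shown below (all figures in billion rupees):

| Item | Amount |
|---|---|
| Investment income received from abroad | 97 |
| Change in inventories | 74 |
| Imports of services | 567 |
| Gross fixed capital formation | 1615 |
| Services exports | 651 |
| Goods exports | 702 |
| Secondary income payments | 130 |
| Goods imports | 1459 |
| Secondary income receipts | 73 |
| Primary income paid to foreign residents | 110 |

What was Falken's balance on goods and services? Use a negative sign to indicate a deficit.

Goods balance = 702 - 1459 = -757
Services balance = 651 - 567 = 84
Trade balance (goods + services) = -757 + 84 = -673

-673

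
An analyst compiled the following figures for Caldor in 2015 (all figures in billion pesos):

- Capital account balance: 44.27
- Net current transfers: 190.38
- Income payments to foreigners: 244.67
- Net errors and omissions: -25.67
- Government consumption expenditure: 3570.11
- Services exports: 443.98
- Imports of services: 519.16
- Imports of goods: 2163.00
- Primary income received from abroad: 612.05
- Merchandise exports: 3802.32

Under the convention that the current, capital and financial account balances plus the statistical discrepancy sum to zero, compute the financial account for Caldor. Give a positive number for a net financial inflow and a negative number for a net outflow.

-2140.50

Goods balance = 3802.32 - 2163.00 = 1639.32
Services balance = 443.98 - 519.16 = -75.18
Trade balance (goods + services) = 1639.32 + (-75.18) = 1564.14
Net primary income = 612.05 - 244.67 = 367.38
Net secondary income = 190.38
Current account = 1564.14 + 367.38 + 190.38 = 2121.90
Financial account = -(2121.90 + 44.27 + (-25.67)) = -2140.50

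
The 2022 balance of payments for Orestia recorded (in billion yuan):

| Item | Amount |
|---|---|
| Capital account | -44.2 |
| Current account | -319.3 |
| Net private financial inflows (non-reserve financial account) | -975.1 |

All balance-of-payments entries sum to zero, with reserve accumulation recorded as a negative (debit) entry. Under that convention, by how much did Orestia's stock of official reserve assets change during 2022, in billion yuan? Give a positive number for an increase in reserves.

Official reserve transactions balance = -((-319.3) + (-44.2) + (-975.1)) = 1338.6
An accumulation of reserves is recorded as a debit (negative entry), so the change in the stock of reserves is the negative of that balance.
Change in official reserves = -(1338.6) = -1338.6

-1338.6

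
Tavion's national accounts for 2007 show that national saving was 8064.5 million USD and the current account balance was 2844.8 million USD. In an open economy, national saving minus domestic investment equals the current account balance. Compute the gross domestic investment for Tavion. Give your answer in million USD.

I = S - CA = 8064.5 - 2844.8 = 5219.7

5219.7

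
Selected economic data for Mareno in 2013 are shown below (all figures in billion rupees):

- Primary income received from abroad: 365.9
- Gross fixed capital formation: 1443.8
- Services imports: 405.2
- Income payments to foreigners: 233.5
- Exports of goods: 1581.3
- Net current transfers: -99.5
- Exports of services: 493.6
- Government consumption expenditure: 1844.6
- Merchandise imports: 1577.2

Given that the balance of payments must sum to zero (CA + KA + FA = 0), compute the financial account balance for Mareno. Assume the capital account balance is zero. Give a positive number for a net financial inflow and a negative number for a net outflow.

Goods balance = 1581.3 - 1577.2 = 4.1
Services balance = 493.6 - 405.2 = 88.4
Trade balance (goods + services) = 4.1 + 88.4 = 92.5
Net primary income = 365.9 - 233.5 = 132.4
Net secondary income = -99.5
Current account = 92.5 + 132.4 + (-99.5) = 125.4
Financial account = -(125.4) = -125.4

-125.4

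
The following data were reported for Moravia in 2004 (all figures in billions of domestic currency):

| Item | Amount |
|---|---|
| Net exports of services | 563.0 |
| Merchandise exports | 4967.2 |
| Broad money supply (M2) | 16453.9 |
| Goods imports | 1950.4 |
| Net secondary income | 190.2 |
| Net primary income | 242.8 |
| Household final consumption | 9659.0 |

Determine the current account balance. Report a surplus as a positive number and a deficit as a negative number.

Goods balance = 4967.2 - 1950.4 = 3016.8
Services balance = 563.0
Trade balance (goods + services) = 3016.8 + 563.0 = 3579.8
Net primary income = 242.8
Net secondary income = 190.2
Current account = 3579.8 + 242.8 + 190.2 = 4012.8

4012.8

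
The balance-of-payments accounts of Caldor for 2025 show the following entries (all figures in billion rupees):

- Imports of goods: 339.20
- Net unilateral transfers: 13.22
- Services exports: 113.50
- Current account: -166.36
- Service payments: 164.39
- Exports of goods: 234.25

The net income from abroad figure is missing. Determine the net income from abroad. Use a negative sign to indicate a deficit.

-23.74

Current account = goods balance + services balance + net primary income + net secondary income
Sum of the known components = -142.62
Net income from abroad = CA - (known components) = -166.36 - (-142.62) = -23.74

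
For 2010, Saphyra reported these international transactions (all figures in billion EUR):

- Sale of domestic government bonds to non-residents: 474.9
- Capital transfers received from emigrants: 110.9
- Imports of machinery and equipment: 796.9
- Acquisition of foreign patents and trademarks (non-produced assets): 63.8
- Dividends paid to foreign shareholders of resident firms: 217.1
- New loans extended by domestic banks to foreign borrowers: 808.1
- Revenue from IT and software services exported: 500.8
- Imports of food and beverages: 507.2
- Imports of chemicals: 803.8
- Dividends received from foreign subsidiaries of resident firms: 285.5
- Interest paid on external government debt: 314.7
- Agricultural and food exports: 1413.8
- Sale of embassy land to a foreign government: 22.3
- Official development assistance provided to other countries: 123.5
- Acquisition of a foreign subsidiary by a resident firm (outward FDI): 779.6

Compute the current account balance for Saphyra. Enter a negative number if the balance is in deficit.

Goods: -803.8 - 507.2 - 796.9 + 1413.8 = -694.1
Services: 500.8
Primary income: 285.5 - 217.1 - 314.7 = -246.3
Secondary income: -123.5
Current account = (-694.1) + 500.8 + (-246.3) + (-123.5) = -563.1
(Excluded from the current account — financial account: sale of domestic government bonds to non-residents 474.9, new loans extended by domestic banks to foreign borrowers 808.1, acquisition of a foreign subsidiary by a resident firm (outward FDI) 779.6; capital account: capital transfers received from emigrants 110.9, acquisition of foreign patents and trademarks (non-produced assets) 63.8, sale of embassy land to a foreign government 22.3.)

-563.1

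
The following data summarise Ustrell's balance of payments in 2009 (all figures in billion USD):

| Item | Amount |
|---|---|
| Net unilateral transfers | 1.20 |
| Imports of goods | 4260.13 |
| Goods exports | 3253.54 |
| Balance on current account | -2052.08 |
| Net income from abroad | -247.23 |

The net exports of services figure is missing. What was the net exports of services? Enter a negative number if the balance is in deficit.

-799.46

Current account = goods balance + services balance + net primary income + net secondary income
Sum of the known components = -1252.62
Net exports of services = CA - (known components) = -2052.08 - (-1252.62) = -799.46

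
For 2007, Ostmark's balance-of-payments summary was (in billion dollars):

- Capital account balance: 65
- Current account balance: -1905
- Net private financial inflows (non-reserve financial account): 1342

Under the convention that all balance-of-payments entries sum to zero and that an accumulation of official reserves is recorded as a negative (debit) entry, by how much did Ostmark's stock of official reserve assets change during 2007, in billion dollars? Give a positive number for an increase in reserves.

-498

Official reserve transactions balance = -((-1905) + 65 + 1342) = 498
An accumulation of reserves is recorded as a debit (negative entry), so the change in the stock of reserves is the negative of that balance.
Change in official reserves = -(498) = -498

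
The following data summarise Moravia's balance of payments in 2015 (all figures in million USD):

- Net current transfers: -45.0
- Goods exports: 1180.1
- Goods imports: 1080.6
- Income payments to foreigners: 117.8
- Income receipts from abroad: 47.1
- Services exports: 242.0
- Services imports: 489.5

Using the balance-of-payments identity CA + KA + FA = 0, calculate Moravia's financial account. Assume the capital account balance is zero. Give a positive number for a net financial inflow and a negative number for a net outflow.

263.7

Goods balance = 1180.1 - 1080.6 = 99.5
Services balance = 242.0 - 489.5 = -247.5
Trade balance (goods + services) = 99.5 + (-247.5) = -148.0
Net primary income = 47.1 - 117.8 = -70.7
Net secondary income = -45.0
Current account = -148.0 + (-70.7) + (-45.0) = -263.7
Financial account = -(-263.7) = 263.7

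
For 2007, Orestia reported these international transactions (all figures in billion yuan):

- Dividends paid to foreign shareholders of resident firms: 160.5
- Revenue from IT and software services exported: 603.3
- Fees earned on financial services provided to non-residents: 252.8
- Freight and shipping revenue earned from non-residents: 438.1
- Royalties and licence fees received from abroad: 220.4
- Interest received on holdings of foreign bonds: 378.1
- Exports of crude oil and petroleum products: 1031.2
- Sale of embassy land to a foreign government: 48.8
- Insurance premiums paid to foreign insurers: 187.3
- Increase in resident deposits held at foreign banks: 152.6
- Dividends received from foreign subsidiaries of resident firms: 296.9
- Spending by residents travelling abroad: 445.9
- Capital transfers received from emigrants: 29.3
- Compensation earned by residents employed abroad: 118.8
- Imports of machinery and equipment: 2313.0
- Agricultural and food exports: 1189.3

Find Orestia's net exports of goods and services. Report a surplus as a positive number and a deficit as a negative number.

788.9

Goods: -2313.0 + 1031.2 + 1189.3 = -92.5
Services: 220.4 + 603.3 + 252.8 - 445.9 + 438.1 - 187.3 = 881.4
Trade balance = -92.5 + 881.4 = 788.9
(Excluded from the trade balance — primary income: dividends paid to foreign shareholders of resident firms 160.5, interest received on holdings of foreign bonds 378.1, dividends received from foreign subsidiaries of resident firms 296.9, compensation earned by residents employed abroad 118.8; capital account: sale of embassy land to a foreign government 48.8, capital transfers received from emigrants 29.3; financial account: increase in resident deposits held at foreign banks 152.6.)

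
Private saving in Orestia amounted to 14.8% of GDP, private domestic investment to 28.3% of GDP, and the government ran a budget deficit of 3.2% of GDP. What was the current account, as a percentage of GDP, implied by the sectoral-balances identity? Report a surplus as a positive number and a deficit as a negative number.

By the sectoral-balances identity, CA = (S_private - I) + (T - G).
Private balance = 14.8 - 28.3 = -13.5
Government balance (T - G) = -3.2
CA = -13.5 + (-3.2) = -16.7

-16.7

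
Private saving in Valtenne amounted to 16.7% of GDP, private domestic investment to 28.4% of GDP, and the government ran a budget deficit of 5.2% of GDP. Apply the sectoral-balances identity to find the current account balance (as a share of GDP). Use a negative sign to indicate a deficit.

-16.9

By the sectoral-balances identity, CA = (S_private - I) + (T - G).
Private balance = 16.7 - 28.4 = -11.7
Government balance (T - G) = -5.2
CA = -11.7 + (-5.2) = -16.9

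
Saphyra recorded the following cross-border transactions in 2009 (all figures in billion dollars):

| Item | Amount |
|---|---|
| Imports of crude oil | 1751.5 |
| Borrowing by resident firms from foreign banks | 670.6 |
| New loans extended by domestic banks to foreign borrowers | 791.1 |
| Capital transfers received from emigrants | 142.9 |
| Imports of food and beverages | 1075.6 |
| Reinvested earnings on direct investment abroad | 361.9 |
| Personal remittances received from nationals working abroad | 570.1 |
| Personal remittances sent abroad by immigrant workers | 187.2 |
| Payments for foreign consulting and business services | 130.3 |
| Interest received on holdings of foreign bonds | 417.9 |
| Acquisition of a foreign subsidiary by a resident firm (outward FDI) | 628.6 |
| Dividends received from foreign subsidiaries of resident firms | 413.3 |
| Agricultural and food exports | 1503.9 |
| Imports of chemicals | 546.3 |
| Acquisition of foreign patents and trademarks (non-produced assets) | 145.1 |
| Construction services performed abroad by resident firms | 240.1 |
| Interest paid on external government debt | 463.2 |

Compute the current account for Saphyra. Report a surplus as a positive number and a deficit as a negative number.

Goods: -1075.6 - 546.3 - 1751.5 + 1503.9 = -1869.5
Services: 240.1 - 130.3 = 109.8
Primary income: 417.9 + 361.9 - 463.2 + 413.3 = 729.9
Secondary income: -187.2 + 570.1 = 382.9
Current account = (-1869.5) + 109.8 + 729.9 + 382.9 = -646.9
(Excluded from the current account — financial account: borrowing by resident firms from foreign banks 670.6, new loans extended by domestic banks to foreign borrowers 791.1, acquisition of a foreign subsidiary by a resident firm (outward FDI) 628.6; capital account: capital transfers received from emigrants 142.9, acquisition of foreign patents and trademarks (non-produced assets) 145.1.)

-646.9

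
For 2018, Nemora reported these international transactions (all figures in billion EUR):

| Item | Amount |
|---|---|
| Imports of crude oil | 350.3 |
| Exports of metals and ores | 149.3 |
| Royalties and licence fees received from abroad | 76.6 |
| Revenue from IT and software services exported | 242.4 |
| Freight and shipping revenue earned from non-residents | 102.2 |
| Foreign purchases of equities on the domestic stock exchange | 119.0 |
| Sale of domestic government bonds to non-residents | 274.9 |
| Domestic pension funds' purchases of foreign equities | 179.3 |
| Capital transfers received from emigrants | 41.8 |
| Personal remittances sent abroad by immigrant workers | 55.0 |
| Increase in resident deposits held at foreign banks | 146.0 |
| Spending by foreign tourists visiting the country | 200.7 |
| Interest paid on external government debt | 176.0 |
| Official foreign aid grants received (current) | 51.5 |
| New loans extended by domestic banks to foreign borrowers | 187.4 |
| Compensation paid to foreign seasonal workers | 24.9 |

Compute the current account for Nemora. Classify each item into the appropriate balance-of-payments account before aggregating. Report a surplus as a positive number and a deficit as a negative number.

216.5

Goods: -350.3 + 149.3 = -201.0
Services: 200.7 + 102.2 + 242.4 + 76.6 = 621.9
Primary income: -176.0 - 24.9 = -200.9
Secondary income: 51.5 - 55.0 = -3.5
Current account = (-201.0) + 621.9 + (-200.9) + (-3.5) = 216.5
(Excluded from the current account — financial account: foreign purchases of equities on the domestic stock exchange 119.0, sale of domestic government bonds to non-residents 274.9, domestic pension funds' purchases of foreign equities 179.3, increase in resident deposits held at foreign banks 146.0, new loans extended by domestic banks to foreign borrowers 187.4; capital account: capital transfers received from emigrants 41.8.)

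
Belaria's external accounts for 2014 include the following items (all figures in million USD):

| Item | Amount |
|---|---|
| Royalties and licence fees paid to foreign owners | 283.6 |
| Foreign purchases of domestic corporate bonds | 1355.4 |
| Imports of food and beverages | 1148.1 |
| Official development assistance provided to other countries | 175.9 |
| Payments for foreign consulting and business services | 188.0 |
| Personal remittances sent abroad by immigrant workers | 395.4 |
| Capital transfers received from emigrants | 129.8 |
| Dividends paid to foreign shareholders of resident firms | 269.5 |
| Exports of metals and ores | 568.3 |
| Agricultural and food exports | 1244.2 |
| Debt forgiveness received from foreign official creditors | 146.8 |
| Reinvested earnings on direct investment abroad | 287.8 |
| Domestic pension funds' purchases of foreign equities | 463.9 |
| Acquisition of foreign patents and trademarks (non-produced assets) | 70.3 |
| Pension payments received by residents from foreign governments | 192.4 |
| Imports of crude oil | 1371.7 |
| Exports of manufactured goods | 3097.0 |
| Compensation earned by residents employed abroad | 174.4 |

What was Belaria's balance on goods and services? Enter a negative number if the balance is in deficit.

Goods: 1244.2 - 1148.1 + 568.3 - 1371.7 + 3097.0 = 2389.7
Services: -188.0 - 283.6 = -471.6
Trade balance = 2389.7 + (-471.6) = 1918.1
(Excluded from the trade balance — financial account: foreign purchases of domestic corporate bonds 1355.4, domestic pension funds' purchases of foreign equities 463.9; secondary income: official development assistance provided to other countries 175.9, personal remittances sent abroad by immigrant workers 395.4, pension payments received by residents from foreign governments 192.4; capital account: capital transfers received from emigrants 129.8, debt forgiveness received from foreign official creditors 146.8, acquisition of foreign patents and trademarks (non-produced assets) 70.3; primary income: dividends paid to foreign shareholders of resident firms 269.5, reinvested earnings on direct investment abroad 287.8, compensation earned by residents employed abroad 174.4.)

1918.1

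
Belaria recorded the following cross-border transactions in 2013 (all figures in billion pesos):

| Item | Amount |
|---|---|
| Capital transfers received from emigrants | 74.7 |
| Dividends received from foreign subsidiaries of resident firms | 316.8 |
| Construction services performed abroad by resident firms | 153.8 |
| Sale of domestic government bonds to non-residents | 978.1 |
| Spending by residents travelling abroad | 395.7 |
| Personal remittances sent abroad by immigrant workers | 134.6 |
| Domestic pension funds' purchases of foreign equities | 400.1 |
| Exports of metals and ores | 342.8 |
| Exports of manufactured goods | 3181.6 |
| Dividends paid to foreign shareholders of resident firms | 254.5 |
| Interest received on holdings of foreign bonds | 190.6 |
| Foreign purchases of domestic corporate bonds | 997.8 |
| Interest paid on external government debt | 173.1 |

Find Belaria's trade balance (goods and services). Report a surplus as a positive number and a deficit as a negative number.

3282.5

Goods: 342.8 + 3181.6 = 3524.4
Services: 153.8 - 395.7 = -241.9
Trade balance = 3524.4 + (-241.9) = 3282.5
(Excluded from the trade balance — capital account: capital transfers received from emigrants 74.7; primary income: dividends received from foreign subsidiaries of resident firms 316.8, dividends paid to foreign shareholders of resident firms 254.5, interest received on holdings of foreign bonds 190.6, interest paid on external government debt 173.1; financial account: sale of domestic government bonds to non-residents 978.1, domestic pension funds' purchases of foreign equities 400.1, foreign purchases of domestic corporate bonds 997.8; secondary income: personal remittances sent abroad by immigrant workers 134.6.)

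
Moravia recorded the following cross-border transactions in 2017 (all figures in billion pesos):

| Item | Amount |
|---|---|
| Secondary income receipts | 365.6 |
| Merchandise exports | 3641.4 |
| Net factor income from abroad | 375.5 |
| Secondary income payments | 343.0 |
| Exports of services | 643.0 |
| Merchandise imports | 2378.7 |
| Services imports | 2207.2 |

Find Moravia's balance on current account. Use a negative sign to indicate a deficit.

Goods balance = 3641.4 - 2378.7 = 1262.7
Services balance = 643.0 - 2207.2 = -1564.2
Trade balance (goods + services) = 1262.7 + (-1564.2) = -301.5
Net primary income = 375.5
Net secondary income = 365.6 - 343.0 = 22.6
Current account = -301.5 + 375.5 + 22.6 = 96.6

96.6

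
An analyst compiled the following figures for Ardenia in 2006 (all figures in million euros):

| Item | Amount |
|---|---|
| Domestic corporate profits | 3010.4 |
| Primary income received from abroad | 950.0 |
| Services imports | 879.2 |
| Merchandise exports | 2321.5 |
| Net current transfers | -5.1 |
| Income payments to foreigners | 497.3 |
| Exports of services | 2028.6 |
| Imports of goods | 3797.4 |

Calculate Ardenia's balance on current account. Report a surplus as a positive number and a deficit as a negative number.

121.1

Goods balance = 2321.5 - 3797.4 = -1475.9
Services balance = 2028.6 - 879.2 = 1149.4
Trade balance (goods + services) = -1475.9 + 1149.4 = -326.5
Net primary income = 950.0 - 497.3 = 452.7
Net secondary income = -5.1
Current account = -326.5 + 452.7 + (-5.1) = 121.1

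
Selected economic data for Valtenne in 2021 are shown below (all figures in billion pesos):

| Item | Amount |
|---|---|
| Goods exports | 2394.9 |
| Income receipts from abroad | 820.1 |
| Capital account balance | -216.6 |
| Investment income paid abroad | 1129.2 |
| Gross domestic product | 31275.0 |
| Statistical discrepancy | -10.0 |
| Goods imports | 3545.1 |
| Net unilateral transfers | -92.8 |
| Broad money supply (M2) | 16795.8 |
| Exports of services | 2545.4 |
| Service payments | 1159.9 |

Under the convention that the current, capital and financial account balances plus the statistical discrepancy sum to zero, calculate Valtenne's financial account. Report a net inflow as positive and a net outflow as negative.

393.2

Goods balance = 2394.9 - 3545.1 = -1150.2
Services balance = 2545.4 - 1159.9 = 1385.5
Trade balance (goods + services) = -1150.2 + 1385.5 = 235.3
Net primary income = 820.1 - 1129.2 = -309.1
Net secondary income = -92.8
Current account = 235.3 + (-309.1) + (-92.8) = -166.6
Financial account = -(-166.6 + (-216.6) + (-10.0)) = 393.2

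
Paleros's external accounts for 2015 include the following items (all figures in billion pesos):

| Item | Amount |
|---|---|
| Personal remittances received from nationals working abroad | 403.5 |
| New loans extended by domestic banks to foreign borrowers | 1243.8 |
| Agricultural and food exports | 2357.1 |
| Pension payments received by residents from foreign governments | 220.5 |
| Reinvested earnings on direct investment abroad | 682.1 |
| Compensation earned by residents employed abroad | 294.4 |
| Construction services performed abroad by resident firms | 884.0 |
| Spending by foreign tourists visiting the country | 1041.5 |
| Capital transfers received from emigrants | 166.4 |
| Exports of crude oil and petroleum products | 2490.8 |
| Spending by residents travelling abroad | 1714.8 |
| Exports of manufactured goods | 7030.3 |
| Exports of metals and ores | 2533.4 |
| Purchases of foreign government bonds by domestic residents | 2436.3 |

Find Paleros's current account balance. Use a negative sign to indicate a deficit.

Goods: 2357.1 + 2533.4 + 7030.3 + 2490.8 = 14411.6
Services: 1041.5 - 1714.8 + 884.0 = 210.7
Primary income: 682.1 + 294.4 = 976.5
Secondary income: 220.5 + 403.5 = 624.0
Current account = 14411.6 + 210.7 + 976.5 + 624.0 = 16222.8
(Excluded from the current account — financial account: new loans extended by domestic banks to foreign borrowers 1243.8, purchases of foreign government bonds by domestic residents 2436.3; capital account: capital transfers received from emigrants 166.4.)

16222.8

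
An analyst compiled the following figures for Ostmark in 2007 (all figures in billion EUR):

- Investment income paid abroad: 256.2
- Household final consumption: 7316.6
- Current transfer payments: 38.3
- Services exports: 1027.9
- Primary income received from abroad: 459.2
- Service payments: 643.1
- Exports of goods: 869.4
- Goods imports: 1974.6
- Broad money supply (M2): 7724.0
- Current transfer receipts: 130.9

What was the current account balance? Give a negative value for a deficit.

-424.8

Goods balance = 869.4 - 1974.6 = -1105.2
Services balance = 1027.9 - 643.1 = 384.8
Trade balance (goods + services) = -1105.2 + 384.8 = -720.4
Net primary income = 459.2 - 256.2 = 203.0
Net secondary income = 130.9 - 38.3 = 92.6
Current account = -720.4 + 203.0 + 92.6 = -424.8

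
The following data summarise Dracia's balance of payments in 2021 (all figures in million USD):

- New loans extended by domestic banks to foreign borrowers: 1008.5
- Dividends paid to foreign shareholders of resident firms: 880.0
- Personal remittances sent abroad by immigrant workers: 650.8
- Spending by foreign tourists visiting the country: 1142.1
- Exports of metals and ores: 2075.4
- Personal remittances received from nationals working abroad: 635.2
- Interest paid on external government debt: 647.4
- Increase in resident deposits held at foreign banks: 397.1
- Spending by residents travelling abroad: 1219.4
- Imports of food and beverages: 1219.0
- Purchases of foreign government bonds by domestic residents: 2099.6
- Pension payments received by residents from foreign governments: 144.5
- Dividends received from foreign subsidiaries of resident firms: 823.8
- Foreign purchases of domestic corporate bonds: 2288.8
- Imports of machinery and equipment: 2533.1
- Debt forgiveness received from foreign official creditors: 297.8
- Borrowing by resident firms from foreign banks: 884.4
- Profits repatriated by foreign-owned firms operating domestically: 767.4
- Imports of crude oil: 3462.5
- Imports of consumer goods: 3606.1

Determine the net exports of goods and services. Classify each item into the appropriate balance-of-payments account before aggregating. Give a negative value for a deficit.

Goods: -2533.1 - 1219.0 - 3462.5 - 3606.1 + 2075.4 = -8745.3
Services: -1219.4 + 1142.1 = -77.3
Trade balance = -8745.3 + (-77.3) = -8822.6
(Excluded from the trade balance — financial account: new loans extended by domestic banks to foreign borrowers 1008.5, increase in resident deposits held at foreign banks 397.1, purchases of foreign government bonds by domestic residents 2099.6, foreign purchases of domestic corporate bonds 2288.8, borrowing by resident firms from foreign banks 884.4; primary income: dividends paid to foreign shareholders of resident firms 880.0, interest paid on external government debt 647.4, dividends received from foreign subsidiaries of resident firms 823.8, profits repatriated by foreign-owned firms operating domestically 767.4; secondary income: personal remittances sent abroad by immigrant workers 650.8, personal remittances received from nationals working abroad 635.2, pension payments received by residents from foreign governments 144.5; capital account: debt forgiveness received from foreign official creditors 297.8.)

-8822.6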